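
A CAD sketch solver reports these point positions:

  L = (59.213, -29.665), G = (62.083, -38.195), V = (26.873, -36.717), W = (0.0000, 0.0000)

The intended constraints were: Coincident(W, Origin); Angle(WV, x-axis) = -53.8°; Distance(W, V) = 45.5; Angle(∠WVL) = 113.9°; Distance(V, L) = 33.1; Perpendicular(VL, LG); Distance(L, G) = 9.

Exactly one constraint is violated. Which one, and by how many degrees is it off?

Perpendicular(VL, LG) — off by 6.29°.

W = (0.00, 0.00) ✓; WV at -53.80° ✓; |WV| = 45.50 ✓; ∠WVL = 113.9° ✓; |VL| = 33.10 ✓; ∠(VL, LG) = 83.71° ✗; |LG| = 9.000 ✓.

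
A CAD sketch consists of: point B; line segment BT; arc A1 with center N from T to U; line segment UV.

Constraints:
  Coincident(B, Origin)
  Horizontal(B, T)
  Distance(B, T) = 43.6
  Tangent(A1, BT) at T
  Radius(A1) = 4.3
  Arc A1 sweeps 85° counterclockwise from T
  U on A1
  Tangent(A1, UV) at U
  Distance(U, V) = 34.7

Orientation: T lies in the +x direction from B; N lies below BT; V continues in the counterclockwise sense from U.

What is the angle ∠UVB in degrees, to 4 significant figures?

48.31°

B is at the origin; B and T share the same y with |BT| = 43.6 and T on the +x side, so T = (43.60, 0.000). Since A1 is tangent to BT there, NT ⟂ BT, so N = T + (0, -4.3) = (43.60, -4.300). On A1, T sits at bearing 90° from N; an 85° counterclockwise sweep puts U at bearing 175°, so U = N + 4.3·(cos 175°, sin 175°) = (39.32, -3.925). A1 meets UV tangentially, so NU is at right angles to UV, so UV runs along (−sin 175°, cos 175°); with |UV| = 34.7, V = (36.29, -38.49). Then cos ∠UVB = VU·VB / (|VU||VB|), giving 48.31°.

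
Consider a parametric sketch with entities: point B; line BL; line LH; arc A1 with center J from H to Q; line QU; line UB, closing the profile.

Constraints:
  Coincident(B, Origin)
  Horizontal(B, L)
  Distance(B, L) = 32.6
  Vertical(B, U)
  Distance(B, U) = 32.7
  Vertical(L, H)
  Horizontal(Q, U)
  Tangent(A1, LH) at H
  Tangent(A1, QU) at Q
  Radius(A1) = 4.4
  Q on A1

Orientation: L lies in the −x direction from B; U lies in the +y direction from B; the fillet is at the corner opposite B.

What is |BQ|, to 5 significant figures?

43.180

The virtual corner opposite B is at (-32.600, 32.700). Since A1 is tangent to LH there, JH ⟂ LH and the tangent condition forces JQ to be normal to QU, with radius 4.4, so the center J sits 4.4 in from both sides at J = (-28.200, 28.300). That places the tangent points at H = (-32.600, 28.300) on LH and Q = (-28.200, 32.700) on QU. Then |BQ| = |Q − B| = 43.180.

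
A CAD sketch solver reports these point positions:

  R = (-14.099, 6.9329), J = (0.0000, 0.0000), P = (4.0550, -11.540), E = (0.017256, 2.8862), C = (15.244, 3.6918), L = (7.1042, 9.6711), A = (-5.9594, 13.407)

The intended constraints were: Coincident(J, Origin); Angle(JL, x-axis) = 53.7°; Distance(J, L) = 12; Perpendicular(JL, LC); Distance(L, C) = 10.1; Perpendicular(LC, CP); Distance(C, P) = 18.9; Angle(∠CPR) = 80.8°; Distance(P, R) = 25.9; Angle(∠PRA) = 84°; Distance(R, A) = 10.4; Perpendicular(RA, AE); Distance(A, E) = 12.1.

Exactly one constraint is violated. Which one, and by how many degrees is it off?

Perpendicular(RA, AE) — off by 8.90°.

J = (0.00, 0.00) ✓; JL at 53.70° ✓; |JL| = 12.00 ✓; ∠(JL, LC) = 90.00° ✓; |LC| = 10.10 ✓; ∠(LC, CP) = 90.00° ✓; |CP| = 18.90 ✓; ∠CPR = 80.80° ✓; |PR| = 25.90 ✓; ∠PRA = 84.00° ✓; |RA| = 10.40 ✓; ∠(RA, AE) = 98.90° ✗; |AE| = 12.10 ✓.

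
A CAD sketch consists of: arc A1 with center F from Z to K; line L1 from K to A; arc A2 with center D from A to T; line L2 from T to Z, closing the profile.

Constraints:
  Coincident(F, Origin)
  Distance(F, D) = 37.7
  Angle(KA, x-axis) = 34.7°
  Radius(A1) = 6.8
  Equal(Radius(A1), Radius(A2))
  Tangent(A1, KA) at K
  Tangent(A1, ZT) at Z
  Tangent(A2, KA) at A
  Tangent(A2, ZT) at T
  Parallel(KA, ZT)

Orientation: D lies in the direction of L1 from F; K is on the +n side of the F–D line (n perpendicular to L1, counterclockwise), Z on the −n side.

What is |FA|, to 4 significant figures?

38.31

Tangency of A1 to both parallel lines with radius 6.8 puts K and Z at F ± 6.8·n: K = (-3.871, 5.591), Z = (3.871, -5.591). Equal radii place A and T the same way about D: A = D + 6.8·n = (27.12, 27.05), T = D − 6.8·n = (34.87, 15.87). Then |FA| = |A − F| = 38.31.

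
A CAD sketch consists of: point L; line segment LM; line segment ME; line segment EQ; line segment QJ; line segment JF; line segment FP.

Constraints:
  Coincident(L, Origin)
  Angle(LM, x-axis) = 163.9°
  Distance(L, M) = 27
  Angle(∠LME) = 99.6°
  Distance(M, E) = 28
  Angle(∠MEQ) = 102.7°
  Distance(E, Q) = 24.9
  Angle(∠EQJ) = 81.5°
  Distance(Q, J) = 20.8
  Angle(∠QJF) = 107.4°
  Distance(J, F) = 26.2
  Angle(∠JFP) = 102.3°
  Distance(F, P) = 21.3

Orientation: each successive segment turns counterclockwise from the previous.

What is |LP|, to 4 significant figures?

44.84

∠QJF = 107.4° gives JF at 132.7° from the x-axis; with |JF| = 26.2, F = (-25.97, 4.077). ∠JFP = 102.3° gives FP at -149.6° from the x-axis; with |FP| = 21.3, P = (-44.34, -6.702). Then |LP| = |P − L| = 44.84.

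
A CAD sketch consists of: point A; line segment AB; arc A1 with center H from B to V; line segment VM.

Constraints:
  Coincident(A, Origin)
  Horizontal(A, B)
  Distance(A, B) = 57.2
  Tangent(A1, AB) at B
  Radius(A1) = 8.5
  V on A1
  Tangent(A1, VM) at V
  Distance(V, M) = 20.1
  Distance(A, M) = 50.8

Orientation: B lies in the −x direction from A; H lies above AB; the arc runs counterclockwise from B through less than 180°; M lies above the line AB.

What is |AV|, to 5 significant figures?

49.392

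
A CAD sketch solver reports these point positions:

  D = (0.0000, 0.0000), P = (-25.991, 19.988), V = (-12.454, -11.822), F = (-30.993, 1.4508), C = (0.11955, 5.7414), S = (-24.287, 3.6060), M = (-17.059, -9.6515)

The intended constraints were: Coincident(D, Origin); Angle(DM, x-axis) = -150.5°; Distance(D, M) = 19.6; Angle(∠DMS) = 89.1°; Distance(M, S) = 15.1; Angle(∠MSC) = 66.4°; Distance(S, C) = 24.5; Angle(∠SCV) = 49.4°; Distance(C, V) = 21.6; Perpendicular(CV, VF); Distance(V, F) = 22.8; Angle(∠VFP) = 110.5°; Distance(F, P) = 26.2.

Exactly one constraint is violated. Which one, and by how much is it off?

Distance(F, P) = 26.2 — off by 7.00.

D = (0.00, 0.00) ✓; DM at -150.5° ✓; |DM| = 19.60 ✓; ∠DMS = 89.10° ✓; |MS| = 15.10 ✓; ∠MSC = 66.40° ✓; |SC| = 24.50 ✓; ∠SCV = 49.40° ✓; |CV| = 21.60 ✓; ∠(CV, VF) = 90.00° ✓; |VF| = 22.80 ✓; ∠VFP = 110.5° ✓; |FP| = 19.20 ✗.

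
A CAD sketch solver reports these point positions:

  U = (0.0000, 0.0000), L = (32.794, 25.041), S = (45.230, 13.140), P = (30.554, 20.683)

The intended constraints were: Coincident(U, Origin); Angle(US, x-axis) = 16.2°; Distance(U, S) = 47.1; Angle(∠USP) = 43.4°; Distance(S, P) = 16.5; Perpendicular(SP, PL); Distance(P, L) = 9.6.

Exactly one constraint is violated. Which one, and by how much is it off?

Distance(P, L) = 9.6 — off by 4.70.

U = (0.00, 0.00) ✓; US at 16.20° ✓; |US| = 47.10 ✓; ∠USP = 43.40° ✓; |SP| = 16.50 ✓; ∠(SP, PL) = 90.00° ✓; |PL| = 4.900 ✗.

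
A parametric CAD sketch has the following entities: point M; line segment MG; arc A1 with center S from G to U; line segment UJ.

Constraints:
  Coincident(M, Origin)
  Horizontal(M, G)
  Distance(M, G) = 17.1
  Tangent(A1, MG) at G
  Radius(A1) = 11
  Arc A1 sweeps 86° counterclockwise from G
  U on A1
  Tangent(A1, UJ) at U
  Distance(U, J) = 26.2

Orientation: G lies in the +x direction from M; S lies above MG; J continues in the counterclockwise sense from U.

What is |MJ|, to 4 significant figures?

47.08

M is at the origin; M and G share the same y with |MG| = 17.1 and G on the +x side, so G = (17.10, 0.000). Tangency of A1 to MG means the radius SG is perpendicular to MG, so S = G + (0, 11) = (17.10, 11.00). On A1, G sits at bearing -90° from S; an 86° counterclockwise sweep puts U at bearing -4°, so U = S + 11.0·(cos -4°, sin -4°) = (28.07, 10.23). Since A1 is tangent to UJ there, SU ⟂ UJ, so UJ runs along (−sin -4°, cos -4°); with |UJ| = 26.2, J = (29.90, 36.37). Then |MJ| = |J − M| = 47.08.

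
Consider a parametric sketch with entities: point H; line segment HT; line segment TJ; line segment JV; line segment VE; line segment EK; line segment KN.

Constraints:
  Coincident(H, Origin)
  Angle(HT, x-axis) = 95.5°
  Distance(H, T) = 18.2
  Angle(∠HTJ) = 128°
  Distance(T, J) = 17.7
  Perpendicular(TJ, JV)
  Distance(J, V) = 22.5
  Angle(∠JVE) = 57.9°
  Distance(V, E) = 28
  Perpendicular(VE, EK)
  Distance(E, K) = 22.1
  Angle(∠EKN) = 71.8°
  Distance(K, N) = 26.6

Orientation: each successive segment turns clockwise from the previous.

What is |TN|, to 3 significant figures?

24.6

VE is perpendicular to EK, so EK runs at 101°; with |EK| = 22.1, K = (-5.23, 30.1). ∠EKN = 71.8° gives KN at -6.80° from the x-axis; with |KN| = 26.6, N = (21.2, 27.0). Then |TN| = |N − T| = 24.6.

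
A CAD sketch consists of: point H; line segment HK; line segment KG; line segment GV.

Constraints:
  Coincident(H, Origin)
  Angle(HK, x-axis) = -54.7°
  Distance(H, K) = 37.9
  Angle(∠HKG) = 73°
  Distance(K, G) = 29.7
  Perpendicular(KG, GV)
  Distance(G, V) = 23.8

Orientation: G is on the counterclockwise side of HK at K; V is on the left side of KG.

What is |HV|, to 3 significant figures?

22.4

H is at the origin; HK runs at -54.7° with length 37.9, so K = 37.9·(cos -54.7°, sin -54.7°) = (21.9, -30.9). ∠HKG = 73.0°, so KG runs at -54.7° + (180° − 73.0°) = 52.3° from the x-axis; with |KG| = 29.7, G = K + 29.7·(cos 52.3°, sin 52.3°) = (40.1, -7.43). KG ⟂ GV; with |GV| = 23.8 on the left of KG, V = G + 23.8·(-0.791, 0.612) = (21.2, 7.12). Then |HV| = |V − H| = 22.4.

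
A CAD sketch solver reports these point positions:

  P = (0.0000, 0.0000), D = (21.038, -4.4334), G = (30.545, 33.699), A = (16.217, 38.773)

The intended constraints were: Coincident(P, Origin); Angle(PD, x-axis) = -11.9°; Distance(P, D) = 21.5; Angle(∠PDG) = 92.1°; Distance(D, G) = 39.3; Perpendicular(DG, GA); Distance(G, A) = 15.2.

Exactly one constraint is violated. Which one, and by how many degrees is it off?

Perpendicular(DG, GA) — off by 5.50°.

P = (0.00, 0.00) ✓; PD at -11.90° ✓; |PD| = 21.50 ✓; ∠PDG = 92.10° ✓; |DG| = 39.30 ✓; ∠(DG, GA) = 84.50° ✗; |GA| = 15.20 ✓.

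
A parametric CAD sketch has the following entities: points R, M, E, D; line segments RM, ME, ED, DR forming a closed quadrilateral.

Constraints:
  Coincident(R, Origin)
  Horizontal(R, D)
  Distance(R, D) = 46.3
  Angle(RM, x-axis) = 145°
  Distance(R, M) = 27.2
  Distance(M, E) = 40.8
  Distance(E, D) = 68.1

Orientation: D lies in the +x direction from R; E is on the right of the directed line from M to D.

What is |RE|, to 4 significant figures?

30.18

R is at the origin; R and D share the same y with |RD| = 46.3 and D in +x, so D = (46.3, 0). RM runs at 145.0° with |RM| = 27.2, so M = (-22.28, 15.60). E is determined by |ME| = 40.8 and |ED| = 68.1 together: it lies at the intersection of circle(M, 40.8) and circle(D, 68.1). With |MD| = 70.33, the foot of the radical line on MD is 14.03 from M and the perpendicular offset is √(40.8² − 14.03²) = 38.31. Taking the right-of-MD solution: E = (-17.10, -24.87).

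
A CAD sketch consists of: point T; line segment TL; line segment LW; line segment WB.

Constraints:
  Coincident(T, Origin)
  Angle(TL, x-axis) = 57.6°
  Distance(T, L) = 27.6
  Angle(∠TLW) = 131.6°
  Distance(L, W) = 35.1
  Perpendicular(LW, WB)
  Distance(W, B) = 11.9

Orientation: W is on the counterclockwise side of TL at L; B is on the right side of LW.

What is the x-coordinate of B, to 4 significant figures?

16.55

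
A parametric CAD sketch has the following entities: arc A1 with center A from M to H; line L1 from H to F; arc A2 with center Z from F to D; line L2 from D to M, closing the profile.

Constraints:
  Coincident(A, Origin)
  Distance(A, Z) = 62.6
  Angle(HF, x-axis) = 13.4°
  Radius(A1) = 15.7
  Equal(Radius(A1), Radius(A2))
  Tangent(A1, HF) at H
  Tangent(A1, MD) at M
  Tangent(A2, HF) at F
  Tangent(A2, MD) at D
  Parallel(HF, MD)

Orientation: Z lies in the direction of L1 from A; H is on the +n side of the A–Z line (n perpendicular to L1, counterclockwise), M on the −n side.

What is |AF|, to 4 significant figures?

64.54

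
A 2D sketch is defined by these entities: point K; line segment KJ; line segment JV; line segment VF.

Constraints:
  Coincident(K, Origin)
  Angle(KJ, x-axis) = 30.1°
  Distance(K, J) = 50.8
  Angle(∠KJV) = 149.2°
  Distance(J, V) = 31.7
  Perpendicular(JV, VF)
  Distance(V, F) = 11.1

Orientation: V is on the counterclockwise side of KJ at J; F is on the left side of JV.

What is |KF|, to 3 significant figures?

76.8

K is at the origin; KJ runs at 30.1° with length 50.8, so J = 50.8·(cos 30.1°, sin 30.1°) = (43.9, 25.5). ∠KJV = 149.2°, so JV runs at 30.1° + (180° − 149.2°) = 60.9° from the x-axis; with |JV| = 31.7, V = J + 31.7·(cos 60.9°, sin 60.9°) = (59.4, 53.2). JV ⟂ VF; with |VF| = 11.1 on the left of JV, F = V + 11.1·(-0.874, 0.486) = (49.7, 58.6). Then |KF| = |F − K| = 76.8.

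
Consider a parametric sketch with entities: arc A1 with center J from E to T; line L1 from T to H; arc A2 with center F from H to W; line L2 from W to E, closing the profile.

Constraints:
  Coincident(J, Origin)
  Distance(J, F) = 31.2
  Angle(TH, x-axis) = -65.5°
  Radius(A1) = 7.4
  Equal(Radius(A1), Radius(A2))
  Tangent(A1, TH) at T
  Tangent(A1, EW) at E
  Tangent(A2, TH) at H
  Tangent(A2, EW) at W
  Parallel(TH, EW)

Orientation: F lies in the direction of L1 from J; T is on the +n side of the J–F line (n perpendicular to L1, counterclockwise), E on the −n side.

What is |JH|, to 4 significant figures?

32.07

The slot axis is L1's direction at -65.5°, so u = (cos -65.5°, sin -65.5°) = (0.4147, -0.9100) and n = (−sin -65.5°, cos -65.5°) = (0.9100, 0.4147). J is at the origin and F lies 31.2 along u from J, so F = 31.2·u = (12.94, -28.39). Tangency of A1 to both parallel lines with radius 7.4 puts T and E at J ± 7.4·n: T = (6.734, 3.069), E = (-6.734, -3.069). Equal radii place H and W the same way about F: H = F + 7.4·n = (19.67, -25.32), W = F − 7.4·n = (6.205, -31.46). Then |JH| = |H − J| = 32.07.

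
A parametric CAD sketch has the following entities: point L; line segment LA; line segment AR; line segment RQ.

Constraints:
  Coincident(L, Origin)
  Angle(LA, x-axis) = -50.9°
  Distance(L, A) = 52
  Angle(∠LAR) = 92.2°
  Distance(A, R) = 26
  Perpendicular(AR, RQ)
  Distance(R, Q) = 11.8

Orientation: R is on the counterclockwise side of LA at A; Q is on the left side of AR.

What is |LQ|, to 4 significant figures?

48.96

L is at the origin; LA runs at -50.9° with length 52.0, so A = 52.0·(cos -50.9°, sin -50.9°) = (32.80, -40.35). ∠LAR = 92.2°, so AR runs at -50.9° + (180° − 92.2°) = 36.90° from the x-axis; with |AR| = 26.0, R = A + 26.0·(cos 36.90°, sin 36.90°) = (53.59, -24.74). AR is perpendicular to RQ; with |RQ| = 11.8 on the left of AR, Q = R + 11.8·(-0.6004, 0.7997) = (46.50, -15.31). Then |LQ| = |Q − L| = 48.96.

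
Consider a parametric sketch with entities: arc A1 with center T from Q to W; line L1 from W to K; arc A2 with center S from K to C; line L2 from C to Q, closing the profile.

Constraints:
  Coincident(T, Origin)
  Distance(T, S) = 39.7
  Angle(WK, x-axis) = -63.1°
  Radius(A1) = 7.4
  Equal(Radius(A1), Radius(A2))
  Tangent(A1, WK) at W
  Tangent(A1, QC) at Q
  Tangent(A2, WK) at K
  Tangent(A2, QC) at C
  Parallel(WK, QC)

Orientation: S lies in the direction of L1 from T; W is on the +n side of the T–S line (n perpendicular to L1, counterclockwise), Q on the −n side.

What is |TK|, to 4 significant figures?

40.38

Tangency of A1 to both parallel lines with radius 7.4 puts W and Q at T ± 7.4·n: W = (6.599, 3.348), Q = (-6.599, -3.348). Equal radii place K and C the same way about S: K = S + 7.4·n = (24.56, -32.06), C = S − 7.4·n = (11.36, -38.75). Then |TK| = |K − T| = 40.38.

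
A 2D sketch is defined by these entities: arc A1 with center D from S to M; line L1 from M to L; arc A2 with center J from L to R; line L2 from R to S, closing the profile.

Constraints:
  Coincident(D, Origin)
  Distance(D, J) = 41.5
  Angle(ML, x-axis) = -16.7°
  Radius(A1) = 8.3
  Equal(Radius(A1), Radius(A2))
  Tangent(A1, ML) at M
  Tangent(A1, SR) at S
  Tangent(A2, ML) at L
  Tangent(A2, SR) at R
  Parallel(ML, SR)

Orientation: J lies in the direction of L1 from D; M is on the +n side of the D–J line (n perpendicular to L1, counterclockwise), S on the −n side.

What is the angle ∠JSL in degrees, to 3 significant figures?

10.5°

Tangency of A1 to both parallel lines with radius 8.3 puts M and S at D ± 8.3·n: M = (2.39, 7.95), S = (-2.39, -7.95). Equal radii place L and R the same way about J: L = J + 8.3·n = (42.1, -3.98), R = J − 8.3·n = (37.4, -19.9). Then cos ∠JSL = SJ·SL / (|SJ||SL|), giving 10.5°.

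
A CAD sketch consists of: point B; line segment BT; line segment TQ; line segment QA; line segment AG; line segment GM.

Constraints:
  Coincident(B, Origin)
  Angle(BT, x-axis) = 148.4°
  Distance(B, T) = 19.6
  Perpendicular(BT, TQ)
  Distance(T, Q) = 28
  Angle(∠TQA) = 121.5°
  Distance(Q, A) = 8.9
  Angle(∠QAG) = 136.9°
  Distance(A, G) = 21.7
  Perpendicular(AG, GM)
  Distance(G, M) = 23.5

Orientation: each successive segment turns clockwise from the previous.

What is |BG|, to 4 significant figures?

29.76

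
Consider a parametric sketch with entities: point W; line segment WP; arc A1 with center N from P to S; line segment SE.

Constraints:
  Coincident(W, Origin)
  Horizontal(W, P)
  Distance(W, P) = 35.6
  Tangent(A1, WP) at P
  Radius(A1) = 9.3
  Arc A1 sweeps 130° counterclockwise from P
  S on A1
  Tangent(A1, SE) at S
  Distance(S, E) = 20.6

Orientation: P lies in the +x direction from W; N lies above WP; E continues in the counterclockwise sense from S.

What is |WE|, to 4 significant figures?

42.82

On A1, P sits at bearing -90° from N; a 130° counterclockwise sweep puts S at bearing 40°, so S = N + 9.3·(cos 40°, sin 40°) = (42.72, 15.28). Tangency of A1 to SE means the radius NS is perpendicular to SE, so SE runs along (−sin 40°, cos 40°); with |SE| = 20.6, E = (29.48, 31.06). Then |WE| = |E − W| = 42.82.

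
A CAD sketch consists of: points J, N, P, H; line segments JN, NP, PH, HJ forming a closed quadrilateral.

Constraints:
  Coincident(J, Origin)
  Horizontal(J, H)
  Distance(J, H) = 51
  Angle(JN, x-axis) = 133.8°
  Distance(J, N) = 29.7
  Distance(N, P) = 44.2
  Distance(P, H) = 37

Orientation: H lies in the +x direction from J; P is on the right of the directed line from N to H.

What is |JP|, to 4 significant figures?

15.47

Checks: |NP| = 44.20 ✓; |PH| = 37.00 ✓.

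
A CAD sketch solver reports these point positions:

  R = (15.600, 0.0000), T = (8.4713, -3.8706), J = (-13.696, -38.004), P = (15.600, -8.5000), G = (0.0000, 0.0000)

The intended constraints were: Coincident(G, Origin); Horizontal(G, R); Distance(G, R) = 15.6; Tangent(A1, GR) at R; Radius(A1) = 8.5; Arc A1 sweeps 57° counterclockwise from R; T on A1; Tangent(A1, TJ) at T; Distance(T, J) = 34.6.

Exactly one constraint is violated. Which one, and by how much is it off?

Distance(T, J) = 34.6 — off by 6.10.

G = (0.00, 0.00) ✓; G.y = 0.00, R.y = 0.00 ✓; |GR| = 15.60 ✓; ∠(PR, RG) = 90.00° ✓; |PR| = 8.500 ✓; bearing(P→T) − bearing(P→R) = 57.00° ✓; |PT| = 8.500 ✓; ∠(PT, TJ) = 90.00° ✓; |TJ| = 40.70 ✗.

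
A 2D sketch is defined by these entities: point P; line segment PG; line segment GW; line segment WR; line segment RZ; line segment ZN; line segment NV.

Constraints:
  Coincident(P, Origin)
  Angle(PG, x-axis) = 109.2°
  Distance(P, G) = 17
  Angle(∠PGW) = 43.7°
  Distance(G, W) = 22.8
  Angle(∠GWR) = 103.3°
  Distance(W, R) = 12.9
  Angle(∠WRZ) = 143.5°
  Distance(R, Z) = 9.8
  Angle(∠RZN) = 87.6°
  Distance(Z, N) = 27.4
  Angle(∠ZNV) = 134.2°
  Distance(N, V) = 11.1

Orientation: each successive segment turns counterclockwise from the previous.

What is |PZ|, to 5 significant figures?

13.742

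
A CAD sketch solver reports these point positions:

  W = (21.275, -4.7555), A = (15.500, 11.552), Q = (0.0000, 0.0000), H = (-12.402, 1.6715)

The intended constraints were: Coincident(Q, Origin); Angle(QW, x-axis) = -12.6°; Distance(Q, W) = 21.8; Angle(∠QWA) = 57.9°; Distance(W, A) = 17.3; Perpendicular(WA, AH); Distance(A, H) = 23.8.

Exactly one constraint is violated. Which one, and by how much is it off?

Distance(A, H) = 23.8 — off by 5.80.

Q = (0.00, 0.00) ✓; QW at -12.60° ✓; |QW| = 21.80 ✓; ∠QWA = 57.90° ✓; |WA| = 17.30 ✓; ∠(WA, AH) = 90.00° ✓; |AH| = 29.60 ✗.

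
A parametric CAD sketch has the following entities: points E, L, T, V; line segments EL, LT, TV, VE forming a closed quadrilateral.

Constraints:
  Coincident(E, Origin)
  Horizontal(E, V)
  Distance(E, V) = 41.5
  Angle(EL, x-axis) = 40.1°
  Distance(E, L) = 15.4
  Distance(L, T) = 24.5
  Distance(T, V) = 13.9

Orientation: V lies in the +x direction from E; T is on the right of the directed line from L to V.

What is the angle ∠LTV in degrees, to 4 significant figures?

106.0°

Checks: |LT| = 24.50 ✓; |TV| = 13.90 ✓.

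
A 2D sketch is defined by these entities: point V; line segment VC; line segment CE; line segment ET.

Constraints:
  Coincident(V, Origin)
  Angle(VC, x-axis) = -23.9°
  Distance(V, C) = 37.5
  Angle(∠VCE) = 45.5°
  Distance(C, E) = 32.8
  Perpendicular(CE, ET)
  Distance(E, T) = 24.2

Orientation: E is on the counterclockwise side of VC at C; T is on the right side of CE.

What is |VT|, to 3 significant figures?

51.4

V is at the origin; VC runs at -23.9° with length 37.5, so C = 37.5·(cos -23.9°, sin -23.9°) = (34.3, -15.2). ∠VCE = 45.5°, so CE runs at -23.9° + (180° − 45.5°) = 111° from the x-axis; with |CE| = 32.8, E = C + 32.8·(cos 111°, sin 111°) = (22.7, 15.5). CE is perpendicular to ET; with |ET| = 24.2 on the right of CE, T = E + 24.2·(0.936, 0.352) = (45.4, 24.0). Then |VT| = |T − V| = 51.4.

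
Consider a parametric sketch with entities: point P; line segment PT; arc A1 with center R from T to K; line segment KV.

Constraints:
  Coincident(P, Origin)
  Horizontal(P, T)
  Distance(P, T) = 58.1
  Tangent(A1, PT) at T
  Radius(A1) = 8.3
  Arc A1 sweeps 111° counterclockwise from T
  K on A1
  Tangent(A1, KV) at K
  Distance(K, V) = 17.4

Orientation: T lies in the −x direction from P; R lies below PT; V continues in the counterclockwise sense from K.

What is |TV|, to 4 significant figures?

27.56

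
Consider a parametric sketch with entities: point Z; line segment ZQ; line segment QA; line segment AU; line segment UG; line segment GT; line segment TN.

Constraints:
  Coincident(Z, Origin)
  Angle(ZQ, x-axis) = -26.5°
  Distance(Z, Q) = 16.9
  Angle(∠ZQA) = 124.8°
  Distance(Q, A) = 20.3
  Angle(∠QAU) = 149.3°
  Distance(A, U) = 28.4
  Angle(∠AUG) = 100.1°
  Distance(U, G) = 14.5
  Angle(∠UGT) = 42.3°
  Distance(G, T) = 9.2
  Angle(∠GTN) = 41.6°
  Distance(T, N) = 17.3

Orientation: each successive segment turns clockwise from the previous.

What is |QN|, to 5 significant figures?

58.439

∠UGT = 42.3° gives GT at 30.000° from the x-axis; with |GT| = 9.2, T = (1.0327, -46.196). ∠GTN = 41.6° gives TN at -108.40° from the x-axis; with |TN| = 17.3, N = (-4.4280, -62.612). Then |QN| = |N − Q| = 58.439.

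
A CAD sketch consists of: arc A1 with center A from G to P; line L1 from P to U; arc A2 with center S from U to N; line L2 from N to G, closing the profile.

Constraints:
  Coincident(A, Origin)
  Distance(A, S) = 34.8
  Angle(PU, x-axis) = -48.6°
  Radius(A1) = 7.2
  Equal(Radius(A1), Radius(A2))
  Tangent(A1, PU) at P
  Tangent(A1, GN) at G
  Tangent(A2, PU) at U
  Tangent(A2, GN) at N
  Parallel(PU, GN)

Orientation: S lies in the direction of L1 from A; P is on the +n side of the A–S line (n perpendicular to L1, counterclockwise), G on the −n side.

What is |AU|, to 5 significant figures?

35.537

The slot axis is L1's direction at -48.6°, so u = (cos -48.6°, sin -48.6°) = (0.66131, -0.75011) and n = (−sin -48.6°, cos -48.6°) = (0.75011, 0.66131). A is at the origin and S lies 34.8 along u from A, so S = 34.8·u = (23.014, -26.104). Tangency of A1 to both parallel lines with radius 7.2 puts P and G at A ± 7.2·n: P = (5.4008, 4.7614), G = (-5.4008, -4.7614). Equal radii place U and N the same way about S: U = S + 7.2·n = (28.414, -21.342), N = S − 7.2·n = (17.613, -30.865). Then |AU| = |U − A| = 35.537.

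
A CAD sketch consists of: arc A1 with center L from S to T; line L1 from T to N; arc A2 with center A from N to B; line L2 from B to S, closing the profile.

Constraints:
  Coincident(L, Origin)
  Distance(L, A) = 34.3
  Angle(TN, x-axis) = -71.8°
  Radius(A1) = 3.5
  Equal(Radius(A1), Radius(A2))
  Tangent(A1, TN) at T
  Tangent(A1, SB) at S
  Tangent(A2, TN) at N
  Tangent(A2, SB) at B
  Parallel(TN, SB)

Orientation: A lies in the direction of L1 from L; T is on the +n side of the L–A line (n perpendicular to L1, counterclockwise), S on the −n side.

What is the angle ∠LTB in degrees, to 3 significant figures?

78.5°

Tangency of A1 to both parallel lines with radius 3.5 puts T and S at L ± 3.5·n: T = (3.32, 1.09), S = (-3.32, -1.09). Equal radii place N and B the same way about A: N = A + 3.5·n = (14.0, -31.5), B = A − 3.5·n = (7.39, -33.7). Then cos ∠LTB = TL·TB / (|TL||TB|), giving 78.5°.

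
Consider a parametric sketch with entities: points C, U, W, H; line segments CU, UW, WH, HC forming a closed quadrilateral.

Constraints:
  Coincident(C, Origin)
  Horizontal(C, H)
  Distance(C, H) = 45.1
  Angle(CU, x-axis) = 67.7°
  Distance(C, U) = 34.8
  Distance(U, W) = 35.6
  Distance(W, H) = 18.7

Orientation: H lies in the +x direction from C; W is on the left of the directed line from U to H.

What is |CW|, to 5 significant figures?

49.770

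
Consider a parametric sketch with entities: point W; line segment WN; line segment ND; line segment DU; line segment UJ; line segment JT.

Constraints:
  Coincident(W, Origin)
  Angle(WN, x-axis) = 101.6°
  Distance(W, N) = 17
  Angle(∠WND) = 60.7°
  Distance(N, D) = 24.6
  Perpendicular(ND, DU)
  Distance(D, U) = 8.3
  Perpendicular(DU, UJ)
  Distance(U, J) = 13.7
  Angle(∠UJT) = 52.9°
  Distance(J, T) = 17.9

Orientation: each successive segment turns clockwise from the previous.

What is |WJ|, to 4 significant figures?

7.017

W is at the origin; WN runs at 101.6° with length 17.0, so N = (-3.418, 16.65). ∠WND = 60.7° gives ND at -17.70° from the x-axis; with |ND| = 24.6, D = (20.02, 9.174). ND is perpendicular to DU, so DU runs at -107.7°; with |DU| = 8.3, U = (17.49, 1.266). The perpendicularity gives UJ at right angles to DU, so UJ runs at 162.3°; with |UJ| = 13.7, J = (4.442, 5.432). Then |WJ| = |J − W| = 7.017.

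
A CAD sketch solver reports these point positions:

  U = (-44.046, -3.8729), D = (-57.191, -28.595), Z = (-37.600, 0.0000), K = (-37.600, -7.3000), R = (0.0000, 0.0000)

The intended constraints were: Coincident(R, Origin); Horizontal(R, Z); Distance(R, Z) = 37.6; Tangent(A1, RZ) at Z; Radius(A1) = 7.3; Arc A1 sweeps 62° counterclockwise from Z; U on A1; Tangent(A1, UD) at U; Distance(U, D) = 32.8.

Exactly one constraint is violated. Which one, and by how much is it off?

Distance(U, D) = 32.8 — off by 4.80.

R = (0.00, 0.00) ✓; R.y = 0.00, Z.y = 0.00 ✓; |RZ| = 37.60 ✓; ∠(KZ, ZR) = 90.00° ✓; |KZ| = 7.300 ✓; bearing(K→U) − bearing(K→Z) = 62.00° ✓; |KU| = 7.300 ✓; ∠(KU, UD) = 90.00° ✓; |UD| = 28.00 ✗.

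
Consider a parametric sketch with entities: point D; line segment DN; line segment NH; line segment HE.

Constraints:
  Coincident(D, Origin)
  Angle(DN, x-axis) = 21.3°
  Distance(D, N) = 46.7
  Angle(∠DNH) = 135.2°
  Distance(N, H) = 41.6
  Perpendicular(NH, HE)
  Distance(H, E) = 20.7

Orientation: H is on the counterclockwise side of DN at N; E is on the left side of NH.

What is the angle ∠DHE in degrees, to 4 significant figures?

66.24°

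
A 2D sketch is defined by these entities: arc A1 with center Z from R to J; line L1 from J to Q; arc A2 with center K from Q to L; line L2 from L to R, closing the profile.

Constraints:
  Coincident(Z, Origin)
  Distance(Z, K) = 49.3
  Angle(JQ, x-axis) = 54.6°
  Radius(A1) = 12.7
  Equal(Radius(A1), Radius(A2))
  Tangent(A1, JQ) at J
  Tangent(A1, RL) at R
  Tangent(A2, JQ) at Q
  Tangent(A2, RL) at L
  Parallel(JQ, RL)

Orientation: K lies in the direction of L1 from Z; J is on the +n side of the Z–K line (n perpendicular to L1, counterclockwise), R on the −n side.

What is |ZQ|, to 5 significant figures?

50.910

The slot axis is L1's direction at 54.6°, so u = (cos 54.6°, sin 54.6°) = (0.57928, 0.81513) and n = (−sin 54.6°, cos 54.6°) = (-0.81513, 0.57928). Z is at the origin and K lies 49.3 along u from Z, so K = 49.3·u = (28.559, 40.186). Tangency of A1 to both parallel lines with radius 12.7 puts J and R at Z ± 12.7·n: J = (-10.352, 7.3569), R = (10.352, -7.3569). Equal radii place Q and L the same way about K: Q = K + 12.7·n = (18.206, 47.543), L = K − 12.7·n = (38.911, 32.829). Then |ZQ| = |Q − Z| = 50.910.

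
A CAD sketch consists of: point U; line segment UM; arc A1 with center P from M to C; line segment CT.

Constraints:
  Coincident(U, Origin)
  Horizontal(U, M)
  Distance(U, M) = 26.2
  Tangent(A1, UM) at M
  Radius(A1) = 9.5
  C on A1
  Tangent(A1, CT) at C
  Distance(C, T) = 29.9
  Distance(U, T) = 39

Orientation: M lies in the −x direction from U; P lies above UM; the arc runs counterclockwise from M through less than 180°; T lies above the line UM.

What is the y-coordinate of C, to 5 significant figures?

7.8192

Checks: U = (0.00, 0.00) ✓; ∠(PM, MU) = 90.00° ✓; |PC| = 9.500 ✓; ∠(PC, CT) = 90.00° ✓; |CT| = 29.90 ✓; |UT| = 39.00 ✓.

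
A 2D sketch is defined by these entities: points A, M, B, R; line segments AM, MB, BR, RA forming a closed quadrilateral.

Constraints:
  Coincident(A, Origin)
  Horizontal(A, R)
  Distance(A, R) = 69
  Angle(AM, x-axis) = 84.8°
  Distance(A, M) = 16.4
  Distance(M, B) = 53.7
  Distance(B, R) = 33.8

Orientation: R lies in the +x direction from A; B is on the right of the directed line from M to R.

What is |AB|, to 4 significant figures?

45.82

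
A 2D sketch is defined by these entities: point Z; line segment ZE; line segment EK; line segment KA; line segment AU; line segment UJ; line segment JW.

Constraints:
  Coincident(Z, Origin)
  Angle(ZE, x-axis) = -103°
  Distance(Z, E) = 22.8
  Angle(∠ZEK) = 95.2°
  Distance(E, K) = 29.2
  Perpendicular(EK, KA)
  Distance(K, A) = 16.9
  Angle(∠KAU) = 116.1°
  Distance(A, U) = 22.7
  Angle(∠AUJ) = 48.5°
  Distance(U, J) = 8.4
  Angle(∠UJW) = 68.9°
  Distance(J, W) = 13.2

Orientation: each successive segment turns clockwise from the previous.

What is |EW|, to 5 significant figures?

34.332

∠AUJ = 48.5° gives UJ at -113.20° from the x-axis; with |UJ| = 8.4, J = (-13.522, -2.1022). ∠UJW = 68.9° gives JW at 135.70° from the x-axis; with |JW| = 13.2, W = (-22.969, 7.1169). Then |EW| = |W − E| = 34.332.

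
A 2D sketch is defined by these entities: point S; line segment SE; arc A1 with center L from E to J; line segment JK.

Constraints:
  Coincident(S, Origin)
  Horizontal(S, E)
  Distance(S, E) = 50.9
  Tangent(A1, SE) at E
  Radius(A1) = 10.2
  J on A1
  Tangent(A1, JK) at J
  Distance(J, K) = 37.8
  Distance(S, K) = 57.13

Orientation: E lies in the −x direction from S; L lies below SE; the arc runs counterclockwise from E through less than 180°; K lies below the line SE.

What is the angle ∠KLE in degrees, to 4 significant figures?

155.0°

S is at the origin; S and E share the same y with |SE| = 50.9 and E on the −x side, so E = (-50.90, 0.000). A1 meets SE tangentially, so LE is at right angles to SE, so L = E + (0, -10.2) = (-50.90, -10.20). Since LJ ⟂ JK (tangency), |LK| = √(10.2² + 37.8²) = 39.15 regardless of where J sits on A1. So K lies on both circle(S, 57.13) and circle(L, 39.15); the below-SE intersection is K = (-34.32, -45.67). J is the foot of the tangent from K: J = (-58.70, -16.78).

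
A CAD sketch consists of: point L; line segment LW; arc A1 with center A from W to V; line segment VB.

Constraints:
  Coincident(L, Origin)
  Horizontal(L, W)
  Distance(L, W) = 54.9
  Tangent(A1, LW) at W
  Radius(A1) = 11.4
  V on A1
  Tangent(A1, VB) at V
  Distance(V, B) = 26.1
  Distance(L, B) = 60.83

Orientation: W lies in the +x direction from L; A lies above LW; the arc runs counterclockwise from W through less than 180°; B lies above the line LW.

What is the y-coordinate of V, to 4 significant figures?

18.71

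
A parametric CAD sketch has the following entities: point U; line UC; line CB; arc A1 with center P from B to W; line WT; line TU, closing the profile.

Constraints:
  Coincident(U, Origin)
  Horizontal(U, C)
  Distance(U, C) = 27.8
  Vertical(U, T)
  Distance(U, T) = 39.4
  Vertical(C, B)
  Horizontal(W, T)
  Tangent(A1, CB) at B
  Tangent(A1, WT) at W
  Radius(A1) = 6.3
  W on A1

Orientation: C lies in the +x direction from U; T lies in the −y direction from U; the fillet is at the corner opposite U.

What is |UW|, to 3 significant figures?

44.9

U is at the origin; U and C share the same y with |UC| = 27.8 and C on the +x side, so C = (27.8, 0.00). UT is vertical with |UT| = 39.4 and T on the −y side, so T = (0.00, -39.4). The virtual corner opposite U is at (27.8, -39.4). Since A1 is tangent to CB there, PB ⟂ CB and tangency of A1 to WT means the radius PW is perpendicular to WT, with radius 6.3, so the center P sits 6.3 in from both sides at P = (21.5, -33.1). That places the tangent points at B = (27.8, -33.1) on CB and W = (21.5, -39.4) on WT. Then |UW| = |W − U| = 44.9.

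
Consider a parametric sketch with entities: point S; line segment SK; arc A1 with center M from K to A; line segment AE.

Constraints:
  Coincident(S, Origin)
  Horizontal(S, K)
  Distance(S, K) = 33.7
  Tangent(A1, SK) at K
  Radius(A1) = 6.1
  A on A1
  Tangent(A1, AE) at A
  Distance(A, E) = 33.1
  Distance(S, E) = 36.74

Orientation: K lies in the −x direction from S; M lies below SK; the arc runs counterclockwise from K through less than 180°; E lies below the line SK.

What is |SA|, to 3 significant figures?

39.4

Checks: ∠(MK, KS) = 90.00° ✓; |MK| = 6.100 ✓; |MA| = 6.100 ✓; ∠(MA, AE) = 90.00° ✓; |AE| = 33.10 ✓; |SE| = 36.74 ✓.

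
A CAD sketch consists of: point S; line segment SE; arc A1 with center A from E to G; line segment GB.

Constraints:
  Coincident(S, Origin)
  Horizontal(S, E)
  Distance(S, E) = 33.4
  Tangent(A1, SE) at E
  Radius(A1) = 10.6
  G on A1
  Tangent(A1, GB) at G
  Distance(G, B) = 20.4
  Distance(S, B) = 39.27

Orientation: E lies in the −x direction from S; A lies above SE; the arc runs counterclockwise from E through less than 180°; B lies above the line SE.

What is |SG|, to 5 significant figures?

25.325

S is at the origin; S and E share the same y with |SE| = 33.4 and E on the −x side, so E = (-33.400, 0.0000). Tangency of A1 to SE means the radius AE is perpendicular to SE, so A = E + (0, 10.6) = (-33.400, 10.600). Since AG ⟂ GB (tangency), |AB| = √(10.6² + 20.4²) = 22.990 regardless of where G sits on A1. So B lies on both circle(S, 39.27) and circle(A, 22.990); the above-SE intersection is B = (-23.593, 31.393). G is the foot of the tangent from B: G = (-22.808, 11.008).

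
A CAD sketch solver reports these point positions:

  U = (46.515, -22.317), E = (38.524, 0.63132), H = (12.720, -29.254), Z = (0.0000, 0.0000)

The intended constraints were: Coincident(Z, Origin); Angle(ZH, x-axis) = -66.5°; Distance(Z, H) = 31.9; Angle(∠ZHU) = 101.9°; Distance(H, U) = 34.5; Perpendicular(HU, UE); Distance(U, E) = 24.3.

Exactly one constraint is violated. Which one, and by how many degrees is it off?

Perpendicular(HU, UE) — off by 7.60°.

Z = (0.00, 0.00) ✓; ZH at -66.50° ✓; |ZH| = 31.90 ✓; ∠ZHU = 101.9° ✓; |HU| = 34.50 ✓; ∠(HU, UE) = 97.60° ✗; |UE| = 24.30 ✓.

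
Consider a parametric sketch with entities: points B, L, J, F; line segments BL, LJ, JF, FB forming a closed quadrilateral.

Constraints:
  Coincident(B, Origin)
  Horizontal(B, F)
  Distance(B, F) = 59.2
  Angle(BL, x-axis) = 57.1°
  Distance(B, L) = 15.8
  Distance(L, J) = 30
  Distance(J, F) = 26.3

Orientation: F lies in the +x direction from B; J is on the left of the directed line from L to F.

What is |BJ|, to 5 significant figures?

41.698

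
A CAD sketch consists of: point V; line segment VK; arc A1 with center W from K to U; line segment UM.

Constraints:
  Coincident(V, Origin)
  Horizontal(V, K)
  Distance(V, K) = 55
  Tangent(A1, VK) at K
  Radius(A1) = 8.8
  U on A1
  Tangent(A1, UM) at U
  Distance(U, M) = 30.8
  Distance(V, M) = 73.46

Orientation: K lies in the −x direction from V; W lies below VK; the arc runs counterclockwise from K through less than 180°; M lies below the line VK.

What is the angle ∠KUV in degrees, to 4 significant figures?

38.69°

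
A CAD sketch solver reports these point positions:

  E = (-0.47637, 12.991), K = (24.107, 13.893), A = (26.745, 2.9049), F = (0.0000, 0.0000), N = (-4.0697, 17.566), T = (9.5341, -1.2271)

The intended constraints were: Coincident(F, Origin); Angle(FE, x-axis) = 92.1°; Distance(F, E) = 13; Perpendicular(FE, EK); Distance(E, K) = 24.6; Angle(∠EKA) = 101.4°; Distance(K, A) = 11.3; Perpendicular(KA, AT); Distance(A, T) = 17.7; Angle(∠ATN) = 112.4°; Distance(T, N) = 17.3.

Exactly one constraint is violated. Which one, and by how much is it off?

Distance(T, N) = 17.3 — off by 5.90.

F = (0.00, 0.00) ✓; FE at 92.10° ✓; |FE| = 13.00 ✓; ∠(FE, EK) = 90.00° ✓; |EK| = 24.60 ✓; ∠EKA = 101.4° ✓; |KA| = 11.30 ✓; ∠(KA, AT) = 90.00° ✓; |AT| = 17.70 ✓; ∠ATN = 112.4° ✓; |TN| = 23.20 ✗.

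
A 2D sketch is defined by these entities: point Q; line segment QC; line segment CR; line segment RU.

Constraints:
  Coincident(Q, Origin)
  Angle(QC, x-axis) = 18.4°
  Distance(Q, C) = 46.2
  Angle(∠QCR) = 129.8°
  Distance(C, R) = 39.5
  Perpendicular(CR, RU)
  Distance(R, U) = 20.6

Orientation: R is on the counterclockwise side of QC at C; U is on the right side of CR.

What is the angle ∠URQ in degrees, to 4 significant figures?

117.2°

Q is at the origin; QC runs at 18.4° with length 46.2, so C = 46.2·(cos 18.4°, sin 18.4°) = (43.84, 14.58). ∠QCR = 129.8°, so CR runs at 18.4° + (180° − 129.8°) = 68.60° from the x-axis; with |CR| = 39.5, R = C + 39.5·(cos 68.60°, sin 68.60°) = (58.25, 51.36). CR ⟂ RU; with |RU| = 20.6 on the right of CR, U = R + 20.6·(0.9311, -0.3649) = (77.43, 43.84). Then cos ∠URQ = RU·RQ / (|RU||RQ|), giving 117.2°.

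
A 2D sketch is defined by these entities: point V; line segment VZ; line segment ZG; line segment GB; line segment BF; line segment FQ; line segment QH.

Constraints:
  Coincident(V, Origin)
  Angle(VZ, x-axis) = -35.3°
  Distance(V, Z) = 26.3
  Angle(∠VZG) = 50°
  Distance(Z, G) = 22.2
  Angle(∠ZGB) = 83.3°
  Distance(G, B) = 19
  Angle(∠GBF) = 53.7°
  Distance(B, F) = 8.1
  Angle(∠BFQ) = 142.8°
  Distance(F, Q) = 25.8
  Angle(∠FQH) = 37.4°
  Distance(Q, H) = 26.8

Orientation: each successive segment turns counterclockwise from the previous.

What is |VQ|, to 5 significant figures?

33.027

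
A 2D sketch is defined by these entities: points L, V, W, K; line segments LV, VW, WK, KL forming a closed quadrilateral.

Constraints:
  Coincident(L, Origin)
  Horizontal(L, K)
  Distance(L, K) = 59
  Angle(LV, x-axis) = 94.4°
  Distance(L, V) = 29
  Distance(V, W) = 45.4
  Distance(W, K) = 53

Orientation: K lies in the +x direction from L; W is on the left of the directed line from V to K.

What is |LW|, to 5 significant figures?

62.258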